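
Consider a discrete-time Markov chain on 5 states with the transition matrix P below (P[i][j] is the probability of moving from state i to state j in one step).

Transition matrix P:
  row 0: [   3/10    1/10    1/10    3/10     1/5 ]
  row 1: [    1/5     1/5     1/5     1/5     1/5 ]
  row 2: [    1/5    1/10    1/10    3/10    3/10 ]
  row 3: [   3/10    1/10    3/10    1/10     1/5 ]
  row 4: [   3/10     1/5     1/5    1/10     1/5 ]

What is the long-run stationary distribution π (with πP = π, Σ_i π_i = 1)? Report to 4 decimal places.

π = [0.2689, 0.1353, 0.1758, 0.2025, 0.2176]

Balance equations π_j = Σ_i π_i·P[i][j]:
  π_0 = 3/10·π_0 + 1/5·π_1 + 1/5·π_2 + 3/10·π_3 + 3/10·π_4
  π_1 = 1/10·π_0 + 1/5·π_1 + 1/10·π_2 + 1/10·π_3 + 1/5·π_4
  π_2 = 1/10·π_0 + 1/5·π_1 + 1/10·π_2 + 3/10·π_3 + 1/5·π_4
  π_3 = 3/10·π_0 + 1/5·π_1 + 3/10·π_2 + 1/10·π_3 + 1/10·π_4
  normalize: π_0 + π_1 + π_2 + π_3 + π_4 = 1
Solving the linear system gives exactly π = [1441/5359, 725/5359, 942/5359, 1085/5359, 1166/5359].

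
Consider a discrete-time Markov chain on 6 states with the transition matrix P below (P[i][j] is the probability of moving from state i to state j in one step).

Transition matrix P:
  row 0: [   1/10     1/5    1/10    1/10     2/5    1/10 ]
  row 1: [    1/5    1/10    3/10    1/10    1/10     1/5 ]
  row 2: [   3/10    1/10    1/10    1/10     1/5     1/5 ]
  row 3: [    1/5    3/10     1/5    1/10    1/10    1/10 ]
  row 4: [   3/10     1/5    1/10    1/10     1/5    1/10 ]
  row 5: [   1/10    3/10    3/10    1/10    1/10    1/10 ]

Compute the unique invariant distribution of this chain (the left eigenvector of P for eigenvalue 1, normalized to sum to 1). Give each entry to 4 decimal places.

π = [0.2033, 0.1874, 0.1747, 0.1000, 0.1983, 0.1362]

Balance equations π_j = Σ_i π_i·P[i][j]:
  π_0 = 1/10·π_0 + 1/5·π_1 + 3/10·π_2 + 1/5·π_3 + 3/10·π_4 + 1/10·π_5
  π_1 = 1/5·π_0 + 1/10·π_1 + 1/10·π_2 + 3/10·π_3 + 1/5·π_4 + 3/10·π_5
  π_2 = 1/10·π_0 + 3/10·π_1 + 1/10·π_2 + 1/5·π_3 + 1/10·π_4 + 3/10·π_5
  π_3 = 1/10·π_0 + 1/10·π_1 + 1/10·π_2 + 1/10·π_3 + 1/10·π_4 + 1/10·π_5
  π_4 = 2/5·π_0 + 1/10·π_1 + 1/5·π_2 + 1/10·π_3 + 1/5·π_4 + 1/10·π_5
  normalize: π_0 + π_1 + π_2 + π_3 + π_4 + π_5 = 1
Solving the linear system gives exactly π = [26549/130560, 2039/10880, 1901/10880, 1/10, 1523/7680, 741/5440].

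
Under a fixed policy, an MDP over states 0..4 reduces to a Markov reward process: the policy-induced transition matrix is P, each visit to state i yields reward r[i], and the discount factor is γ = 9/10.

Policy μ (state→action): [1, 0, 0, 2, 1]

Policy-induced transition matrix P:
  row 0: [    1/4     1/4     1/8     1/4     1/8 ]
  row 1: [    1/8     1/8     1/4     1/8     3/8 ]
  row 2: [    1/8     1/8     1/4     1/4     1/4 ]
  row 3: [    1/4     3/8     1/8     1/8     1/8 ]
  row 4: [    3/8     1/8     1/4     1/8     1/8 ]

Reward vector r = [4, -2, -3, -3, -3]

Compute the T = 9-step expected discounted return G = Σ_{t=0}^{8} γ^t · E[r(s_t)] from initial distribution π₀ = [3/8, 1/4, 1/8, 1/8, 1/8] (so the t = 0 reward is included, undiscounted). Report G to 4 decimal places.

t=0: π = [0.3750, 0.2500, 0.1250, 0.1250, 0.1250], E[r] = -0.1250, γ^t·E[r] = -0.125000, running G = -0.125000
t=1: π = [0.2188, 0.2031, 0.1875, 0.1875, 0.2031], E[r] = -1.2656, γ^t·E[r] = -1.139063, running G = -1.264063
t=2: π = [0.2266, 0.1992, 0.1992, 0.1758, 0.1992], E[r] = -1.2148, γ^t·E[r] = -0.984023, running G = -2.248086
t=3: π = [0.2251, 0.1973, 0.1997, 0.1782, 0.1997], E[r] = -1.2271, γ^t·E[r] = -0.894520, running G = -3.142606
t=4: π = [0.2253, 0.1977, 0.1996, 0.1781, 0.1993], E[r] = -1.2249, γ^t·E[r] = -0.803666, running G = -3.946272
t=5: π = [0.2253, 0.1977, 0.1996, 0.1781, 0.1994], E[r] = -1.2256, γ^t·E[r] = -0.723678, running G = -4.669951
t=6: π = [0.2253, 0.1977, 0.1996, 0.1781, 0.1994], E[r] = -1.2255, γ^t·E[r] = -0.651265, running G = -5.321215
t=7: π = [0.2253, 0.1977, 0.1996, 0.1781, 0.1994], E[r] = -1.2255, γ^t·E[r] = -0.586141, running G = -5.907356
t=8: π = [0.2253, 0.1977, 0.1996, 0.1781, 0.1994], E[r] = -1.2255, γ^t·E[r] = -0.527526, running G = -6.434882

G = -6.4349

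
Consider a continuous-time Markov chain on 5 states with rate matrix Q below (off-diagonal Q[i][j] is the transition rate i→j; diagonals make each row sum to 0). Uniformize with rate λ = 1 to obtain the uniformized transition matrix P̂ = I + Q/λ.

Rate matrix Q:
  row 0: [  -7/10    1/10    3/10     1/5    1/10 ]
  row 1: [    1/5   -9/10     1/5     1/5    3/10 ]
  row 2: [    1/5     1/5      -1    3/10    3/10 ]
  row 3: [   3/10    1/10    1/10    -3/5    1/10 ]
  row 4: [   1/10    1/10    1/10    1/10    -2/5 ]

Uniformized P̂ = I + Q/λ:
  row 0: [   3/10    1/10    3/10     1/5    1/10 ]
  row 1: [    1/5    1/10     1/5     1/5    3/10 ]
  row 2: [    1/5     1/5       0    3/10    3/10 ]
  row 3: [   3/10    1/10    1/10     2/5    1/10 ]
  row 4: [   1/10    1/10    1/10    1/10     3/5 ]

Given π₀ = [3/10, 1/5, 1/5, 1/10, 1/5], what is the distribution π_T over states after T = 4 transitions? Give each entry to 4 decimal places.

t=0: π = [0.3000, 0.2000, 0.2000, 0.1000, 0.2000]
t=1: π = [0.2200, 0.1200, 0.1600, 0.2200, 0.2800]
t=2: π = [0.2160, 0.1160, 0.1400, 0.2320, 0.2960]
t=3: π = [0.2152, 0.1140, 0.1408, 0.2308, 0.2992]
t=4: π = [0.2147, 0.1141, 0.1404, 0.2303, 0.3006]

π = [0.2147, 0.1141, 0.1404, 0.2303, 0.3006]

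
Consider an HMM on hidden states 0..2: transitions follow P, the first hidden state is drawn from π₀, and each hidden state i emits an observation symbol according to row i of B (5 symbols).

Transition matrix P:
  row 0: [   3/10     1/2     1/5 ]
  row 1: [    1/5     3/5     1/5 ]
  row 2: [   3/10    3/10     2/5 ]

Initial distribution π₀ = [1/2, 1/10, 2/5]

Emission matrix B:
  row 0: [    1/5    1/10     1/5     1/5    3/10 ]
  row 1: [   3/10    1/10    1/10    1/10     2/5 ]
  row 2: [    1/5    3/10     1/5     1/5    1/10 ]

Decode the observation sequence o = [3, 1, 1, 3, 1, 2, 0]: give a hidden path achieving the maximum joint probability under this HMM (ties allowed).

t=0: δ = [1.000e-01, 1.000e-02, 8.000e-02]  (obs o_0=3)
t=1: δ = [3.000e-03, 5.000e-03, 9.600e-03]  ψ = [0, 0, 2]  (obs o_1=1)
t=2: δ = [2.880e-04, 3.000e-04, 1.152e-03]  ψ = [2, 1, 2]  (obs o_2=1)
t=3: δ = [6.912e-05, 3.456e-05, 9.216e-05]  ψ = [2, 2, 2]  (obs o_3=3)
t=4: δ = [2.765e-06, 3.456e-06, 1.106e-05]  ψ = [2, 0, 2]  (obs o_4=1)
t=5: δ = [6.636e-07, 3.318e-07, 8.847e-07]  ψ = [2, 2, 2]  (obs o_5=2)
t=6: δ = [5.308e-08, 9.953e-08, 7.078e-08]  ψ = [2, 0, 2]  (obs o_6=0)
backtrack: best end state = 1; path = [2, 2, 2, 2, 2, 0, 1]

path = [2, 2, 2, 2, 2, 0, 1]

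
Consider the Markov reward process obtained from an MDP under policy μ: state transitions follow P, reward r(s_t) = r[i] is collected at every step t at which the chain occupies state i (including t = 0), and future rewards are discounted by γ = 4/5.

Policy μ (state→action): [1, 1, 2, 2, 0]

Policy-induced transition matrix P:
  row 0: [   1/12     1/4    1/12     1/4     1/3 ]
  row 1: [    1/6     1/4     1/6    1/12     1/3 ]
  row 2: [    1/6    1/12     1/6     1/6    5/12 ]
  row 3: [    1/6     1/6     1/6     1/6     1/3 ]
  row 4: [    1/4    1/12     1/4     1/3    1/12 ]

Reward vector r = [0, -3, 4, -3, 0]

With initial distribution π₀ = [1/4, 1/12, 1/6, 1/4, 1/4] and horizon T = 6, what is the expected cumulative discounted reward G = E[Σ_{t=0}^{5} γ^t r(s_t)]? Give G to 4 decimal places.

t=0: π = [0.2500, 0.0833, 0.1667, 0.2500, 0.2500], E[r] = -0.3333, γ^t·E[r] = -0.333333, running G = -0.333333
t=1: π = [0.1667, 0.1597, 0.1667, 0.2222, 0.2847], E[r] = -0.4792, γ^t·E[r] = -0.383333, running G = -0.716667
t=2: π = [0.1765, 0.1563, 0.1765, 0.2147, 0.2760], E[r] = -0.4068, γ^t·E[r] = -0.260370, running G = -0.977037
t=3: π = [0.1750, 0.1567, 0.1750, 0.2144, 0.2790], E[r] = -0.4133, γ^t·E[r] = -0.211605, running G = -1.188642
t=4: π = [0.1753, 0.1565, 0.1753, 0.2147, 0.2782], E[r] = -0.4121, γ^t·E[r] = -0.168813, running G = -1.357455
t=5: π = [0.1752, 0.1565, 0.1752, 0.2146, 0.2784], E[r] = -0.4124, γ^t·E[r] = -0.135147, running G = -1.492602

G = -1.4926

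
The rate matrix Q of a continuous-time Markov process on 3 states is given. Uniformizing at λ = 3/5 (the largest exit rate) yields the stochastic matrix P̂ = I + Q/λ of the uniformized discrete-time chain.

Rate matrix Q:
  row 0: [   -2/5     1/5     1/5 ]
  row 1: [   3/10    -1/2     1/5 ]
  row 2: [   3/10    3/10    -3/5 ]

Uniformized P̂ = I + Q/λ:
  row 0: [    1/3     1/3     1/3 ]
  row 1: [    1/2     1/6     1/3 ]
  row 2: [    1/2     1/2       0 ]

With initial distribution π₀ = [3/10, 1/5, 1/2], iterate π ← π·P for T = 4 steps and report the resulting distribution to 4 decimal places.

t=0: π = [0.3000, 0.2000, 0.5000]
t=1: π = [0.4500, 0.3833, 0.1667]
t=2: π = [0.4250, 0.2972, 0.2778]
t=3: π = [0.4292, 0.3301, 0.2407]
t=4: π = [0.4285, 0.3184, 0.2531]

π = [0.4285, 0.3184, 0.2531]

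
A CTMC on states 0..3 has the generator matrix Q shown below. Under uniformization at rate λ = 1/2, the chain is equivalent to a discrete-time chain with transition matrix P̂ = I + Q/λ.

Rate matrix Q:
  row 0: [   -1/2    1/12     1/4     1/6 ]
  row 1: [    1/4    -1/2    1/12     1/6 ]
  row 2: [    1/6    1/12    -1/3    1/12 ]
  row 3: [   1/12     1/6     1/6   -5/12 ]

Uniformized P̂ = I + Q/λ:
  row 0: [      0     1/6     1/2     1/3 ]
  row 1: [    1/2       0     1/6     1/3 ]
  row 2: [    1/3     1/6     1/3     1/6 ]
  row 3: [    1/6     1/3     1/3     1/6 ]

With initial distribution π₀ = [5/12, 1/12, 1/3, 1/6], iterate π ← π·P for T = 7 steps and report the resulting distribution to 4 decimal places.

π = [0.2426, 0.1766, 0.3443, 0.2365]

t=0: π = [0.4167, 0.0833, 0.3333, 0.1667]
t=1: π = [0.1806, 0.1806, 0.3889, 0.2500]
t=2: π = [0.2616, 0.1782, 0.3333, 0.2269]
t=3: π = [0.2380, 0.1748, 0.3472, 0.2400]
t=4: π = [0.2431, 0.1775, 0.3439, 0.2355]
t=5: π = [0.2426, 0.1763, 0.3443, 0.2368]
t=6: π = [0.2424, 0.1767, 0.3444, 0.2365]
t=7: π = [0.2426, 0.1766, 0.3443, 0.2365]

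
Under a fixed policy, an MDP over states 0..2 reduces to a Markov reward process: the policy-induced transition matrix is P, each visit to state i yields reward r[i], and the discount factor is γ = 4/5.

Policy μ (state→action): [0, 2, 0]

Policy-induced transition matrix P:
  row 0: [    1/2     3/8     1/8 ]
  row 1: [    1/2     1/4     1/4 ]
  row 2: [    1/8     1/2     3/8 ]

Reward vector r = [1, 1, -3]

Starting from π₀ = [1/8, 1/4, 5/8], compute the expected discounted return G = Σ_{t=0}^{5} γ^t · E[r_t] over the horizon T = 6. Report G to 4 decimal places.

t=0: π = [0.1250, 0.2500, 0.6250], E[r] = -1.5000, γ^t·E[r] = -1.500000, running G = -1.500000
t=1: π = [0.2656, 0.4219, 0.3125], E[r] = -0.2500, γ^t·E[r] = -0.200000, running G = -1.700000
t=2: π = [0.3828, 0.3613, 0.2559], E[r] = -0.0234, γ^t·E[r] = -0.015000, running G = -1.715000
t=3: π = [0.4041, 0.3618, 0.2341], E[r] = 0.0635, γ^t·E[r] = 0.032500, running G = -1.682500
t=4: π = [0.4122, 0.3590, 0.2288], E[r] = 0.0850, γ^t·E[r] = 0.034800, running G = -1.647700
t=5: π = [0.4142, 0.3587, 0.2271], E[r] = 0.0917, γ^t·E[r] = 0.030055, running G = -1.617645

G = -1.6176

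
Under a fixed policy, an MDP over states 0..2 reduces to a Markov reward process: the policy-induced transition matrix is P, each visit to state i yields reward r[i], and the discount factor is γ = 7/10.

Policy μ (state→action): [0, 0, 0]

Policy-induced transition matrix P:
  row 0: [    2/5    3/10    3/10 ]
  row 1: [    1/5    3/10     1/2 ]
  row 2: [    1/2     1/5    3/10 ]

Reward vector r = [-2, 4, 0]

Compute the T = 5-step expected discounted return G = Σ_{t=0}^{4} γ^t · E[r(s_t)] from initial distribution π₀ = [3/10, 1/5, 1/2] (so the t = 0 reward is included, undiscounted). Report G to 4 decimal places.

t=0: π = [0.3000, 0.2000, 0.5000], E[r] = 0.2000, γ^t·E[r] = 0.200000, running G = 0.200000
t=1: π = [0.4100, 0.2500, 0.3400], E[r] = 0.1800, γ^t·E[r] = 0.126000, running G = 0.326000
t=2: π = [0.3840, 0.2660, 0.3500], E[r] = 0.2960, γ^t·E[r] = 0.145040, running G = 0.471040
t=3: π = [0.3818, 0.2650, 0.3532], E[r] = 0.2964, γ^t·E[r] = 0.101665, running G = 0.572705
t=4: π = [0.3823, 0.2647, 0.3530], E[r] = 0.2941, γ^t·E[r] = 0.070609, running G = 0.643314

G = 0.6433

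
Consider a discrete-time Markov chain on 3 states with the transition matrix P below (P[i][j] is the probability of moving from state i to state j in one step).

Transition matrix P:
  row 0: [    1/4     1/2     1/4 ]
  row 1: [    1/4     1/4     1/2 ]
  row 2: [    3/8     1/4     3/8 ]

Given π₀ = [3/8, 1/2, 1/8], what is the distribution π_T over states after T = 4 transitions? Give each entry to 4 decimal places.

t=0: π = [0.3750, 0.5000, 0.1250]
t=1: π = [0.2656, 0.3438, 0.3906]
t=2: π = [0.2988, 0.3164, 0.3848]
t=3: π = [0.2981, 0.3247, 0.3772]
t=4: π = [0.2971, 0.3245, 0.3783]

π = [0.2971, 0.3245, 0.3783]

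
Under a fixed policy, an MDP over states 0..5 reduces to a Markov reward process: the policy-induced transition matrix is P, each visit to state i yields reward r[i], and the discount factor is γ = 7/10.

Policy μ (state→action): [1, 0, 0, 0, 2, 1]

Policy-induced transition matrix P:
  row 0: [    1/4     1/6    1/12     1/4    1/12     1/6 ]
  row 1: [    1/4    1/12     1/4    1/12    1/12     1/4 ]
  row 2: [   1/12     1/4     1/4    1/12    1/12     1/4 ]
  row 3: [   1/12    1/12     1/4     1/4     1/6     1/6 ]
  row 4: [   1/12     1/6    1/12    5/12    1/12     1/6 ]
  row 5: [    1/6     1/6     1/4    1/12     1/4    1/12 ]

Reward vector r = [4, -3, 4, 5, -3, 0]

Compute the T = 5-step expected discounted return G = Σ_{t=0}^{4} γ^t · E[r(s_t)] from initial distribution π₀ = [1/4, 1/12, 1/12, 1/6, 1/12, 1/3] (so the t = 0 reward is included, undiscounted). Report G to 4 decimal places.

t=0: π = [0.2500, 0.0833, 0.0833, 0.1667, 0.0833, 0.3333], E[r] = 1.6667, γ^t·E[r] = 1.666667, running G = 1.666667
t=1: π = [0.1667, 0.1528, 0.1944, 0.1806, 0.1528, 0.1528], E[r] = 1.4306, γ^t·E[r] = 1.001389, running G = 2.668056
t=2: π = [0.1493, 0.1551, 0.1968, 0.1921, 0.1238, 0.1829], E[r] = 1.5081, γ^t·E[r] = 0.738970, running G = 3.407025
t=3: π = [0.1493, 0.1541, 0.2045, 0.1815, 0.1298, 0.1807], E[r] = 1.4709, γ^t·E[r] = 0.504509, running G = 3.911535
t=4: π = [0.1490, 0.1557, 0.2035, 0.1817, 0.1286, 0.1815], E[r] = 1.4656, γ^t·E[r] = 0.351879, running G = 4.263413

G = 4.2634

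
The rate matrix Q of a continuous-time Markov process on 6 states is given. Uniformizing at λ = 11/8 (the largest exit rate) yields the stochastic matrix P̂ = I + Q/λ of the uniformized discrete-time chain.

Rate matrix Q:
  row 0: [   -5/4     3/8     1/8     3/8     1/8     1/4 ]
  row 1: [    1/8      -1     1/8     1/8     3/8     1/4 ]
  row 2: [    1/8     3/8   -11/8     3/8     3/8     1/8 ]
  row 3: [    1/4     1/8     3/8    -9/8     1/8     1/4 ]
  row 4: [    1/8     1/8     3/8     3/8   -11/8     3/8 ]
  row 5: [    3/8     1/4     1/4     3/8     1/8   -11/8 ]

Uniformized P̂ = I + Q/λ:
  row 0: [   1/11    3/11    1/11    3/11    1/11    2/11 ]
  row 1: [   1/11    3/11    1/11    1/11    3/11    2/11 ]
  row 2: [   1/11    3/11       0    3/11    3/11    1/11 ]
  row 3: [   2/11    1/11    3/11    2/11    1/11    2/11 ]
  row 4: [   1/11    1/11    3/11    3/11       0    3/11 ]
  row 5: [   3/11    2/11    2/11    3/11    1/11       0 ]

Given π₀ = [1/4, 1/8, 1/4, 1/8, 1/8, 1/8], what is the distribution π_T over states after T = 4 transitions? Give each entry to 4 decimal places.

t=0: π = [0.2500, 0.1250, 0.2500, 0.1250, 0.1250, 0.1250]
t=1: π = [0.1250, 0.2159, 0.1250, 0.2386, 0.1477, 0.1477]
t=2: π = [0.1395, 0.1890, 0.1632, 0.2118, 0.1395, 0.1570]
t=3: π = [0.1387, 0.1946, 0.1542, 0.2191, 0.1423, 0.1511]
t=4: π = [0.1383, 0.1933, 0.1563, 0.2174, 0.1414, 0.1533]

π = [0.1383, 0.1933, 0.1563, 0.2174, 0.1414, 0.1533]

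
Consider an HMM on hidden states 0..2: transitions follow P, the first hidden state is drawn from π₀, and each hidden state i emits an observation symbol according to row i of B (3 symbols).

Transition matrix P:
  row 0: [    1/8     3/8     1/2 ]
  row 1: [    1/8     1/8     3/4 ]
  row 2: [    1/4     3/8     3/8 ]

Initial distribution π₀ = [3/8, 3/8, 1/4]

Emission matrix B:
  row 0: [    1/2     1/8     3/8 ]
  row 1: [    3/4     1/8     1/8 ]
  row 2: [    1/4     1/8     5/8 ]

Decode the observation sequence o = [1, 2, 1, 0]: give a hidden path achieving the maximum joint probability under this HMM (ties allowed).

path = [1, 2, 2, 1]

t=0: δ = [4.688e-02, 4.688e-02, 3.125e-02]  (obs o_0=1)
t=1: δ = [2.930e-03, 2.197e-03, 2.197e-02]  ψ = [2, 0, 1]  (obs o_1=2)
t=2: δ = [6.866e-04, 1.030e-03, 1.030e-03]  ψ = [2, 2, 2]  (obs o_2=1)
t=3: δ = [1.287e-04, 2.897e-04, 1.931e-04]  ψ = [2, 2, 1]  (obs o_3=0)
backtrack: best end state = 1; path = [1, 2, 2, 1]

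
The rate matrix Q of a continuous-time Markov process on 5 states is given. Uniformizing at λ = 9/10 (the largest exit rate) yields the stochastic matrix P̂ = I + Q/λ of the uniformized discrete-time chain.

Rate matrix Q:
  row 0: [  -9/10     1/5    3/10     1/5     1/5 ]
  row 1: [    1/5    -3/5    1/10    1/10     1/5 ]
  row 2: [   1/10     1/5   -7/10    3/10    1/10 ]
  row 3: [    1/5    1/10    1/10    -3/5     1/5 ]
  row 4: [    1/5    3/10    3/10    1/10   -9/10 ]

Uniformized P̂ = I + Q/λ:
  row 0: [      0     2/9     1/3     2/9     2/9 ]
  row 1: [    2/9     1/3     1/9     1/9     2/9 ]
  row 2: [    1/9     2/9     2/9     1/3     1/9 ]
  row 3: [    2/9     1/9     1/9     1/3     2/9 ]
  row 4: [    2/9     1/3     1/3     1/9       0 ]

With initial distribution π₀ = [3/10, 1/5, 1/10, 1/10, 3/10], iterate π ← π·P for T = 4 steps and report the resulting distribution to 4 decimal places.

t=0: π = [0.3000, 0.2000, 0.1000, 0.1000, 0.3000]
t=1: π = [0.1444, 0.2667, 0.2556, 0.1889, 0.1444]
t=2: π = [0.1617, 0.2469, 0.2037, 0.2259, 0.1617]
t=3: π = [0.1636, 0.2425, 0.2056, 0.2246, 0.1636]
t=4: π = [0.1630, 0.2424, 0.2067, 0.2249, 0.1630]

π = [0.1630, 0.2424, 0.2067, 0.2249, 0.1630]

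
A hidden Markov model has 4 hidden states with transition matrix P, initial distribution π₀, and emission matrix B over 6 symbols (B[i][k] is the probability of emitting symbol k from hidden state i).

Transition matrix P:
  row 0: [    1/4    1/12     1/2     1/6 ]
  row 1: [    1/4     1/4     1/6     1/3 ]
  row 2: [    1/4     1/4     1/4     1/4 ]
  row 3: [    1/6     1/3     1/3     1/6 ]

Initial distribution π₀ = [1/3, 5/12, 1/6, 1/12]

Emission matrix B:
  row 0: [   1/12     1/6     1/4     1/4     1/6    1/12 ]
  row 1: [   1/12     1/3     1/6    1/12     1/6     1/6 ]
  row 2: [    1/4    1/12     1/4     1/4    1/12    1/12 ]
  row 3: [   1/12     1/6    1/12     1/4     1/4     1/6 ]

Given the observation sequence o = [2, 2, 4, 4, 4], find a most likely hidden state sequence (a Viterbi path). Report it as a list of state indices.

t=0: δ = [8.333e-02, 6.944e-02, 4.167e-02, 6.944e-03]  (obs o_0=2)
t=1: δ = [5.208e-03, 2.894e-03, 1.042e-02, 1.929e-03]  ψ = [0, 1, 0, 1]  (obs o_1=2)
t=2: δ = [4.340e-04, 4.340e-04, 2.170e-04, 6.510e-04]  ψ = [2, 2, 0, 2]  (obs o_2=4)
t=3: δ = [1.808e-05, 3.617e-05, 1.808e-05, 3.617e-05]  ψ = [0, 3, 0, 1]  (obs o_3=4)
t=4: δ = [1.507e-06, 2.009e-06, 1.005e-06, 3.014e-06]  ψ = [1, 3, 3, 1]  (obs o_4=4)
backtrack: best end state = 3; path = [0, 2, 3, 1, 3]

path = [0, 2, 3, 1, 3]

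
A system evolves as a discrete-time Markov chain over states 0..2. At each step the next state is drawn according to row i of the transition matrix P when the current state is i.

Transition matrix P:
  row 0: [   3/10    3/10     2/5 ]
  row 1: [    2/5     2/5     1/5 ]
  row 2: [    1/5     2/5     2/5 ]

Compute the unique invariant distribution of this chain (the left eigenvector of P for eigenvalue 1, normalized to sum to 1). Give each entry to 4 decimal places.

Balance equations π_j = Σ_i π_i·P[i][j]:
  π_0 = 3/10·π_0 + 2/5·π_1 + 1/5·π_2
  π_1 = 3/10·π_0 + 2/5·π_1 + 2/5·π_2
  normalize: π_0 + π_1 + π_2 = 1
Solving the linear system gives exactly π = [7/23, 17/46, 15/46].

π = [0.3043, 0.3696, 0.3261]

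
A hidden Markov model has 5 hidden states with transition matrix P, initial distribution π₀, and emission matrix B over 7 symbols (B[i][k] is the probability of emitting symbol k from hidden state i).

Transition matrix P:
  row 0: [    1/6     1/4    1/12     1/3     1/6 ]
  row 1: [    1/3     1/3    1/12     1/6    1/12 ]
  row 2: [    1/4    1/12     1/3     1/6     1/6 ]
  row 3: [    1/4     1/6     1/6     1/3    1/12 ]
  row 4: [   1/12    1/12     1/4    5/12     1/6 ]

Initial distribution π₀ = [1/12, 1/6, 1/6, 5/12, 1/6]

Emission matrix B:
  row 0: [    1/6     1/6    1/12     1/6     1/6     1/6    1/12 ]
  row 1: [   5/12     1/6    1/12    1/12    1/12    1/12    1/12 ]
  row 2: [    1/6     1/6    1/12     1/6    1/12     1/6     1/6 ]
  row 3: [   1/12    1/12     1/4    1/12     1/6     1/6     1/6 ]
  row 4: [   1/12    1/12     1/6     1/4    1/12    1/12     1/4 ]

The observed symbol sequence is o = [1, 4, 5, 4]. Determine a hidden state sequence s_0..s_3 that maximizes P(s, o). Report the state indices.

path = [3, 3, 3, 3]

t=0: δ = [1.389e-02, 2.778e-02, 2.778e-02, 3.472e-02, 1.389e-02]  (obs o_0=1)
t=1: δ = [1.543e-03, 7.716e-04, 7.716e-04, 1.929e-03, 3.858e-04]  ψ = [1, 1, 2, 3, 2]  (obs o_1=4)
t=2: δ = [8.038e-05, 3.215e-05, 5.358e-05, 1.072e-04, 2.143e-05]  ψ = [3, 0, 3, 3, 0]  (obs o_2=5)
t=3: δ = [4.465e-06, 1.674e-06, 1.488e-06, 5.954e-06, 1.116e-06]  ψ = [3, 0, 2, 3, 0]  (obs o_3=4)
backtrack: best end state = 3; path = [3, 3, 3, 3]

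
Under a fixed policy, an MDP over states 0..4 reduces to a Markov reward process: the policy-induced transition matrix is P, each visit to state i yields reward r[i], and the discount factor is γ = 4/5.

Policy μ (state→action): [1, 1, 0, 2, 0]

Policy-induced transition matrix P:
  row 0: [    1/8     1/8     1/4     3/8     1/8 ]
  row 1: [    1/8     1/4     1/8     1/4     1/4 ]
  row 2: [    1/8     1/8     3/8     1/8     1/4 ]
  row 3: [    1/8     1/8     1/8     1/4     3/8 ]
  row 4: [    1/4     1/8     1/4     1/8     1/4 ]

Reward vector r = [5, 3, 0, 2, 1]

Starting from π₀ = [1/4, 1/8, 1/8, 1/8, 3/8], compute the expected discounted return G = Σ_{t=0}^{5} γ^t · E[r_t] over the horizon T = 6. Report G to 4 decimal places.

G = 7.3733

t=0: π = [0.2500, 0.1250, 0.1250, 0.1250, 0.3750], E[r] = 2.2500, γ^t·E[r] = 2.250000, running G = 2.250000
t=1: π = [0.1719, 0.1406, 0.2344, 0.2188, 0.2344], E[r] = 1.9531, γ^t·E[r] = 1.562500, running G = 3.812500
t=2: π = [0.1543, 0.1426, 0.2344, 0.2129, 0.2559], E[r] = 1.8809, γ^t·E[r] = 1.203750, running G = 5.016250
t=3: π = [0.1570, 0.1428, 0.2349, 0.2080, 0.2573], E[r] = 1.8867, γ^t·E[r] = 0.966000, running G = 5.982250
t=4: π = [0.1572, 0.1429, 0.2355, 0.2081, 0.2564], E[r] = 1.8870, γ^t·E[r] = 0.772900, running G = 6.755150
t=5: π = [0.1570, 0.1429, 0.2356, 0.2082, 0.2564], E[r] = 1.8865, γ^t·E[r] = 0.618166, running G = 7.373316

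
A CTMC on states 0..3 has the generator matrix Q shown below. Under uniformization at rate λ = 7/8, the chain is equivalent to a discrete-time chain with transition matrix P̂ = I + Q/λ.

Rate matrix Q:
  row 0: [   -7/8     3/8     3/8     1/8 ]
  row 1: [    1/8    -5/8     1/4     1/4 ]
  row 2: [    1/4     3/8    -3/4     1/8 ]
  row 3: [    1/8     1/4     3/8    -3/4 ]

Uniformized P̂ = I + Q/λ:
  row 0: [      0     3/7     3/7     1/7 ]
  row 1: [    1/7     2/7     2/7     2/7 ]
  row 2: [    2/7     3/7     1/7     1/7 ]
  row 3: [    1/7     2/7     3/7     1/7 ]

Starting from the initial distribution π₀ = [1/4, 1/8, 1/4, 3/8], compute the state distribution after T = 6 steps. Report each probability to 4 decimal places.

π = [0.1619, 0.3509, 0.2943, 0.1930]

t=0: π = [0.2500, 0.1250, 0.2500, 0.3750]
t=1: π = [0.1429, 0.3571, 0.3393, 0.1607]
t=2: π = [0.1709, 0.3546, 0.2806, 0.1939]
t=3: π = [0.1585, 0.3502, 0.2977, 0.1935]
t=4: π = [0.1627, 0.3509, 0.2935, 0.1929]
t=5: π = [0.1615, 0.3509, 0.2946, 0.1930]
t=6: π = [0.1619, 0.3509, 0.2943, 0.1930]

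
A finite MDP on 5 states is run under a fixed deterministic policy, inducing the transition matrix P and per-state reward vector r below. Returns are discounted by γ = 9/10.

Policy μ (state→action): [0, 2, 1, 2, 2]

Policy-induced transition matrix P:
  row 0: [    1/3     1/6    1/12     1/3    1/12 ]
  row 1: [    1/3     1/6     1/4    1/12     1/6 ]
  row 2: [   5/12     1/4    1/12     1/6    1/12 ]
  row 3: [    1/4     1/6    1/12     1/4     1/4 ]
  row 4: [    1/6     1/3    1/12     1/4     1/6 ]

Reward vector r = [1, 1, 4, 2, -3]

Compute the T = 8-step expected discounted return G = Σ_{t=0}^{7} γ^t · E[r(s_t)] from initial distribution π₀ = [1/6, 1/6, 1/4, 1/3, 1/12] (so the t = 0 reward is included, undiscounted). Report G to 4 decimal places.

t=0: π = [0.1667, 0.1667, 0.2500, 0.3333, 0.0833], E[r] = 1.7500, γ^t·E[r] = 1.750000, running G = 1.750000
t=1: π = [0.3125, 0.2014, 0.1111, 0.2153, 0.1597], E[r] = 0.9097, γ^t·E[r] = 0.818750, running G = 2.568750
t=2: π = [0.2980, 0.2025, 0.1169, 0.2332, 0.1493], E[r] = 0.9867, γ^t·E[r] = 0.799219, running G = 3.367969
t=3: π = [0.2988, 0.2013, 0.1171, 0.2313, 0.1515], E[r] = 0.9765, γ^t·E[r] = 0.711879, running G = 4.079848
t=4: π = [0.2986, 0.2017, 0.1169, 0.2316, 0.1513], E[r] = 0.9771, γ^t·E[r] = 0.641058, running G = 4.720905
t=5: π = [0.2986, 0.2016, 0.1169, 0.2315, 0.1513], E[r] = 0.9770, γ^t·E[r] = 0.576899, running G = 5.297804
t=6: π = [0.2986, 0.2016, 0.1169, 0.2315, 0.1513], E[r] = 0.9770, γ^t·E[r] = 0.519219, running G = 5.817022
t=7: π = [0.2986, 0.2016, 0.1169, 0.2315, 0.1513], E[r] = 0.9770, γ^t·E[r] = 0.467298, running G = 6.284320

G = 6.2843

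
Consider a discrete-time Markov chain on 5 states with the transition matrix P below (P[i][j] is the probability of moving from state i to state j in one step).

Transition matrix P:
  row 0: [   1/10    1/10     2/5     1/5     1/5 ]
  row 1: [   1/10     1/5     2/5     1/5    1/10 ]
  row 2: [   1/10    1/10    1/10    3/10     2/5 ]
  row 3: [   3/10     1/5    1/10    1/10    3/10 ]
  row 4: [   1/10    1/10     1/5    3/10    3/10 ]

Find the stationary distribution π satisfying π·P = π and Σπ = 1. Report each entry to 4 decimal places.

π = [0.1453, 0.1363, 0.2124, 0.2265, 0.2795]

Balance equations π_j = Σ_i π_i·P[i][j]:
  π_0 = 1/10·π_0 + 1/10·π_1 + 1/10·π_2 + 3/10·π_3 + 1/10·π_4
  π_1 = 1/10·π_0 + 1/5·π_1 + 1/10·π_2 + 1/5·π_3 + 1/10·π_4
  π_2 = 2/5·π_0 + 2/5·π_1 + 1/10·π_2 + 1/10·π_3 + 1/5·π_4
  π_3 = 1/5·π_0 + 1/5·π_1 + 3/10·π_2 + 1/10·π_3 + 3/10·π_4
  normalize: π_0 + π_1 + π_2 + π_3 + π_4 = 1
Solving the linear system gives exactly π = [161/1108, 151/1108, 2589/12188, 251/1108, 1703/6094].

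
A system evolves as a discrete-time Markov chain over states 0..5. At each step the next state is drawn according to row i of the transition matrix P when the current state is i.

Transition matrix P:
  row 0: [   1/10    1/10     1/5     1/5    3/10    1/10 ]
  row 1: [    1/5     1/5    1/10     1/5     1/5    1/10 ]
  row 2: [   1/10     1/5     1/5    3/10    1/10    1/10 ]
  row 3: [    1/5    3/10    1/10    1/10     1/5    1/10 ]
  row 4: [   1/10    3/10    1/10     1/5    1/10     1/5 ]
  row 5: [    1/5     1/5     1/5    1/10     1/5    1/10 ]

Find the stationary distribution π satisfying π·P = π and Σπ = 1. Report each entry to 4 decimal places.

π = [0.1524, 0.2214, 0.1412, 0.1839, 0.1828, 0.1183]

Balance equations π_j = Σ_i π_i·P[i][j]:
  π_0 = 1/10·π_0 + 1/5·π_1 + 1/10·π_2 + 1/5·π_3 + 1/10·π_4 + 1/5·π_5
  π_1 = 1/10·π_0 + 1/5·π_1 + 1/5·π_2 + 3/10·π_3 + 3/10·π_4 + 1/5·π_5
  π_2 = 1/5·π_0 + 1/10·π_1 + 1/5·π_2 + 1/10·π_3 + 1/10·π_4 + 1/5·π_5
  π_3 = 1/5·π_0 + 1/5·π_1 + 3/10·π_2 + 1/10·π_3 + 1/5·π_4 + 1/10·π_5
  π_4 = 3/10·π_0 + 1/5·π_1 + 1/10·π_2 + 1/5·π_3 + 1/10·π_4 + 1/5·π_5
  normalize: π_0 + π_1 + π_2 + π_3 + π_4 + π_5 = 1
Solving the linear system gives exactly π = [845/5546, 13509/61006, 783/5546, 11219/61006, 507/2773, 328/2773].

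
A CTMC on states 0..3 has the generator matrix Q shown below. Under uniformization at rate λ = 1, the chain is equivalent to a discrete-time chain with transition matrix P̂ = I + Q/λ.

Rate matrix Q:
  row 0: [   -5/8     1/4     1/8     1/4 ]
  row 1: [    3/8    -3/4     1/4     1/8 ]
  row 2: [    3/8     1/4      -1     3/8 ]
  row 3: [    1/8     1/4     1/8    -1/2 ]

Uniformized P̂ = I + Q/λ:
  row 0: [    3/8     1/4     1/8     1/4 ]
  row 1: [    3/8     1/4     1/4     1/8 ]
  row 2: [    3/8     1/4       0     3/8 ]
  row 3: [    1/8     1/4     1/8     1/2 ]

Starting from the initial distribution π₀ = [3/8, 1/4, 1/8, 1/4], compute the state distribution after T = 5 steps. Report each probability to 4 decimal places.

π = [0.2964, 0.2500, 0.1389, 0.3147]

t=0: π = [0.3750, 0.2500, 0.1250, 0.2500]
t=1: π = [0.3125, 0.2500, 0.1406, 0.2969]
t=2: π = [0.3008, 0.2500, 0.1387, 0.3105]
t=3: π = [0.2974, 0.2500, 0.1389, 0.3137]
t=4: π = [0.2966, 0.2500, 0.1389, 0.3145]
t=5: π = [0.2964, 0.2500, 0.1389, 0.3147]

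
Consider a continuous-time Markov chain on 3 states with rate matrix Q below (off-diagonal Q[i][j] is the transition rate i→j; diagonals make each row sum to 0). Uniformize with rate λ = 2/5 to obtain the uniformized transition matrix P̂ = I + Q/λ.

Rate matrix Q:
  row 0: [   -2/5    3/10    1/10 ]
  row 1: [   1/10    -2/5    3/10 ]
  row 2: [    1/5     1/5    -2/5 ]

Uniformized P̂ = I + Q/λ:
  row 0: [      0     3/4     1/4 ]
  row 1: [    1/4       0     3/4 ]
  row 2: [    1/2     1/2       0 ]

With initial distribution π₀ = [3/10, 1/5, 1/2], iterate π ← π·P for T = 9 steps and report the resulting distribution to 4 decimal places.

t=0: π = [0.3000, 0.2000, 0.5000]
t=1: π = [0.3000, 0.4750, 0.2250]
t=2: π = [0.2313, 0.3375, 0.4313]
t=3: π = [0.3000, 0.3891, 0.3109]
t=4: π = [0.2527, 0.3805, 0.3668]
t=5: π = [0.2785, 0.3729, 0.3485]
t=6: π = [0.2675, 0.3832, 0.3493]
t=7: π = [0.2705, 0.3753, 0.3542]
t=8: π = [0.2709, 0.3800, 0.3491]
t=9: π = [0.2695, 0.3778, 0.3527]

π = [0.2695, 0.3778, 0.3527]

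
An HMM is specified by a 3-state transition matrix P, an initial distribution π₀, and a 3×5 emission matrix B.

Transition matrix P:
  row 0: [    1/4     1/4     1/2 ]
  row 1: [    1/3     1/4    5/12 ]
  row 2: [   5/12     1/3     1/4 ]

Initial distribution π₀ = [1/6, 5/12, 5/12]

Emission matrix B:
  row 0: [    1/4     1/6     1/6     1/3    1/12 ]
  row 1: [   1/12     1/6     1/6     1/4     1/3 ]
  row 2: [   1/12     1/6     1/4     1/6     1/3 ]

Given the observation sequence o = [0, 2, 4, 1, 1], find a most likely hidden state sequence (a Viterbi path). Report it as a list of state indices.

path = [0, 2, 1, 2, 0]

t=0: δ = [4.167e-02, 3.472e-02, 3.472e-02]  (obs o_0=0)
t=1: δ = [2.411e-03, 1.929e-03, 5.208e-03]  ψ = [2, 2, 0]  (obs o_1=2)
t=2: δ = [1.808e-04, 5.787e-04, 4.340e-04]  ψ = [2, 2, 2]  (obs o_2=4)
t=3: δ = [3.215e-05, 2.411e-05, 4.019e-05]  ψ = [1, 1, 1]  (obs o_3=1)
t=4: δ = [2.791e-06, 2.233e-06, 2.679e-06]  ψ = [2, 2, 0]  (obs o_4=1)
backtrack: best end state = 0; path = [0, 2, 1, 2, 0]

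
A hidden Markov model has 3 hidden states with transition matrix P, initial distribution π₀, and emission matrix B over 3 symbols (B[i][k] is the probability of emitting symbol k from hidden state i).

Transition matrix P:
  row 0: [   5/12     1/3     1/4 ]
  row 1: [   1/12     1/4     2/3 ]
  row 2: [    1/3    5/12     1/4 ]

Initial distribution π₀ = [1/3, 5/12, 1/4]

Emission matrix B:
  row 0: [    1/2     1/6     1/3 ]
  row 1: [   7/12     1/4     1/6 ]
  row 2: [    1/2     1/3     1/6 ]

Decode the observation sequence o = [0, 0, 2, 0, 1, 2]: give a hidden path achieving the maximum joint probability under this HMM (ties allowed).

path = [1, 2, 0, 1, 2, 0]

t=0: δ = [1.667e-01, 2.431e-01, 1.250e-01]  (obs o_0=0)
t=1: δ = [3.472e-02, 3.545e-02, 8.102e-02]  ψ = [0, 1, 1]  (obs o_1=0)
t=2: δ = [9.002e-03, 5.626e-03, 3.938e-03]  ψ = [2, 2, 1]  (obs o_2=2)
t=3: δ = [1.875e-03, 1.750e-03, 1.875e-03]  ψ = [0, 0, 1]  (obs o_3=0)
t=4: δ = [1.302e-04, 1.954e-04, 3.890e-04]  ψ = [0, 2, 1]  (obs o_4=1)
t=5: δ = [4.322e-05, 2.701e-05, 2.171e-05]  ψ = [2, 2, 1]  (obs o_5=2)
backtrack: best end state = 0; path = [1, 2, 0, 1, 2, 0]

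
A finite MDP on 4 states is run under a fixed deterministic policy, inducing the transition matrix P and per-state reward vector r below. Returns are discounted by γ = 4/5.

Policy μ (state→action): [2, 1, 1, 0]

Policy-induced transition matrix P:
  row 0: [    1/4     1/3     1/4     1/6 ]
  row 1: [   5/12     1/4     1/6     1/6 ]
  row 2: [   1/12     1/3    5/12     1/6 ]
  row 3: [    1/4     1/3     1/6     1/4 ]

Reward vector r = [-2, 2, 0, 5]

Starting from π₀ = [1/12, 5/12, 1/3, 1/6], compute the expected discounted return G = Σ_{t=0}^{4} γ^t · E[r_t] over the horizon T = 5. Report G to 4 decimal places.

G = 3.8521

t=0: π = [0.0833, 0.4167, 0.3333, 0.1667], E[r] = 1.5000, γ^t·E[r] = 1.500000, running G = 1.500000
t=1: π = [0.2639, 0.2986, 0.2569, 0.1806], E[r] = 0.9722, γ^t·E[r] = 0.777778, running G = 2.277778
t=2: π = [0.2569, 0.3084, 0.2529, 0.1817], E[r] = 1.0116, γ^t·E[r] = 0.647407, running G = 2.925185
t=3: π = [0.2593, 0.3076, 0.2513, 0.1818], E[r] = 1.0058, γ^t·E[r] = 0.514963, running G = 3.440148
t=4: π = [0.2594, 0.3077, 0.2511, 0.1818], E[r] = 1.0057, γ^t·E[r] = 0.411937, running G = 3.852086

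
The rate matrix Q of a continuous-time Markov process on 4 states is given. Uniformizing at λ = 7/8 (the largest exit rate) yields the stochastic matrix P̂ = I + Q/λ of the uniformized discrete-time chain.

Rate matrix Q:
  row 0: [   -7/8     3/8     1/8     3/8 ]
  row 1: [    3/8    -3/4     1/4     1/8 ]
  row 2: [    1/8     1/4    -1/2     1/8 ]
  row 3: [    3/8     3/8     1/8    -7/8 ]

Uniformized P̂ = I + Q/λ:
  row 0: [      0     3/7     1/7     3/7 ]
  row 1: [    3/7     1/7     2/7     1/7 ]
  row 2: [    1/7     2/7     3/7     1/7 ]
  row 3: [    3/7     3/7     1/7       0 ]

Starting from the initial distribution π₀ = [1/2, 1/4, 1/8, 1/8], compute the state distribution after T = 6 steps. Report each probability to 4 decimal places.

t=0: π = [0.5000, 0.2500, 0.1250, 0.1250]
t=1: π = [0.1786, 0.3393, 0.2143, 0.2679]
t=2: π = [0.2908, 0.3010, 0.2526, 0.1556]
t=3: π = [0.2318, 0.3065, 0.2580, 0.2037]
t=4: π = [0.2555, 0.3041, 0.2604, 0.1800]
t=5: π = [0.2447, 0.3045, 0.2607, 0.1902]
t=6: π = [0.2492, 0.3043, 0.2608, 0.1856]

π = [0.2492, 0.3043, 0.2608, 0.1856]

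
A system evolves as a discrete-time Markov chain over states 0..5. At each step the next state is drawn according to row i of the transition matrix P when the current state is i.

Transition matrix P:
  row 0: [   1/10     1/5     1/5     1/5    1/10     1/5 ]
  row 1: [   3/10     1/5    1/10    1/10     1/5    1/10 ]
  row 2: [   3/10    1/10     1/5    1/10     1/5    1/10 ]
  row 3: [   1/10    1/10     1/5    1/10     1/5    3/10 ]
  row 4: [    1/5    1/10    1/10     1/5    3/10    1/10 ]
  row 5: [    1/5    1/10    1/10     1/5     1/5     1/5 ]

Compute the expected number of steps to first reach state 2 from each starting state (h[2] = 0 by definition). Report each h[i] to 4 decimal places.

First-step conditioning: h[2] = 0; for i ≠ 2, h[i] = 1 + Σ_k P[i][k]·h[k].
  h[0] = 1 + 1/10·h[0] + 1/5·h[1] + 1/5·h[3] + 1/10·h[4] + 1/5·h[5]
  h[1] = 1 + 3/10·h[0] + 1/5·h[1] + 1/10·h[3] + 1/5·h[4] + 1/10·h[5]
  h[3] = 1 + 1/10·h[0] + 1/10·h[1] + 1/10·h[3] + 1/5·h[4] + 3/10·h[5]
  h[4] = 1 + 1/5·h[0] + 1/10·h[1] + 1/5·h[3] + 3/10·h[4] + 1/10·h[5]
  h[5] = 1 + 1/5·h[0] + 1/10·h[1] + 1/5·h[3] + 1/5·h[4] + 1/5·h[5]
Solving the 5×5 linear system over states ≠ 2 gives exactly h = [445/66, 2690/363, 0, 2470/363, 1795/242, 1795/242] (h[2] = 0 is the target).

h = [6.7424, 7.4105, 0.0000, 6.8044, 7.4174, 7.4174]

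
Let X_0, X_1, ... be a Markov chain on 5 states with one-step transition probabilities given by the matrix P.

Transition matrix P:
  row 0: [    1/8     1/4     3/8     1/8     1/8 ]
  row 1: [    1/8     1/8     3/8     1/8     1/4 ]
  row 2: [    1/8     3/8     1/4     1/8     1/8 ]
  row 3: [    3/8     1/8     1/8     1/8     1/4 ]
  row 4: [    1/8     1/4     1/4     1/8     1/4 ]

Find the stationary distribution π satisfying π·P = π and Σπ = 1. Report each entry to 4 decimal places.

Balance equations π_j = Σ_i π_i·P[i][j]:
  π_0 = 1/8·π_0 + 1/8·π_1 + 1/8·π_2 + 3/8·π_3 + 1/8·π_4
  π_1 = 1/4·π_0 + 1/8·π_1 + 3/8·π_2 + 1/8·π_3 + 1/4·π_4
  π_2 = 3/8·π_0 + 3/8·π_1 + 1/4·π_2 + 1/8·π_3 + 1/4·π_4
  π_3 = 1/8·π_0 + 1/8·π_1 + 1/8·π_2 + 1/8·π_3 + 1/8·π_4
  normalize: π_0 + π_1 + π_2 + π_3 + π_4 = 1
Solving the linear system gives exactly π = [5/32, 545/2272, 645/2272, 1/8, 443/2272].

π = [0.1563, 0.2399, 0.2839, 0.1250, 0.1950]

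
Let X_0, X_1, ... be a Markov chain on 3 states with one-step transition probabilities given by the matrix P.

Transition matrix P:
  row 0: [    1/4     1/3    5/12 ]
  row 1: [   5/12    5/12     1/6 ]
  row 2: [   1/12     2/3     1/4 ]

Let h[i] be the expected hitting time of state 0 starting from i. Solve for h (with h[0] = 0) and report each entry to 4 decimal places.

h = [0.0000, 2.8085, 3.8298]

First-step conditioning: h[0] = 0; for i ≠ 0, h[i] = 1 + Σ_k P[i][k]·h[k].
  h[1] = 1 + 5/12·h[1] + 1/6·h[2]
  h[2] = 1 + 2/3·h[1] + 1/4·h[2]
Solving the 2×2 linear system over states ≠ 0 gives exactly h = [0, 132/47, 180/47] (h[0] = 0 is the target).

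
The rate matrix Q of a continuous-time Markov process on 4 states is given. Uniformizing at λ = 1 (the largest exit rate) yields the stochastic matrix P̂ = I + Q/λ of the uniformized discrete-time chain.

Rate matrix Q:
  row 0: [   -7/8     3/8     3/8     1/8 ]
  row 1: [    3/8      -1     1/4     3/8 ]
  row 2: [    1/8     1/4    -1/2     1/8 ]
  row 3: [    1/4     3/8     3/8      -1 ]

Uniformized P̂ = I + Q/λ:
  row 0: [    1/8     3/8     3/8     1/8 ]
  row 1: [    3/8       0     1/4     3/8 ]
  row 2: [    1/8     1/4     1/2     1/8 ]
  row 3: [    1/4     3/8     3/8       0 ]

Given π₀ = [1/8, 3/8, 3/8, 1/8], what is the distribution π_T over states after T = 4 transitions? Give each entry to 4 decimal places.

t=0: π = [0.1250, 0.3750, 0.3750, 0.1250]
t=1: π = [0.2344, 0.1875, 0.3750, 0.2031]
t=2: π = [0.1973, 0.2578, 0.3984, 0.1465]
t=3: π = [0.2078, 0.2285, 0.3926, 0.1711]
t=4: π = [0.2035, 0.2402, 0.3955, 0.1607]

π = [0.2035, 0.2402, 0.3955, 0.1607]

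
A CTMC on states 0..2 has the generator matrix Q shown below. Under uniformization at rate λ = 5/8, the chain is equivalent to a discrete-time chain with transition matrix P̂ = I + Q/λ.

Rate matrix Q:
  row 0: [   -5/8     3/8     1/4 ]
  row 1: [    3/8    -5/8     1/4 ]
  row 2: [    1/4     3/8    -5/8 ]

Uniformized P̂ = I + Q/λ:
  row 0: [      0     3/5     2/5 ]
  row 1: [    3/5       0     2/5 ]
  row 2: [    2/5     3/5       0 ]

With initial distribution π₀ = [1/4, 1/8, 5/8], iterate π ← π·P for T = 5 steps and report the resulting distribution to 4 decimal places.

π = [0.3233, 0.3944, 0.2822]

t=0: π = [0.2500, 0.1250, 0.6250]
t=1: π = [0.3250, 0.5250, 0.1500]
t=2: π = [0.3750, 0.2850, 0.3400]
t=3: π = [0.3070, 0.4290, 0.2640]
t=4: π = [0.3630, 0.3426, 0.2944]
t=5: π = [0.3233, 0.3944, 0.2822]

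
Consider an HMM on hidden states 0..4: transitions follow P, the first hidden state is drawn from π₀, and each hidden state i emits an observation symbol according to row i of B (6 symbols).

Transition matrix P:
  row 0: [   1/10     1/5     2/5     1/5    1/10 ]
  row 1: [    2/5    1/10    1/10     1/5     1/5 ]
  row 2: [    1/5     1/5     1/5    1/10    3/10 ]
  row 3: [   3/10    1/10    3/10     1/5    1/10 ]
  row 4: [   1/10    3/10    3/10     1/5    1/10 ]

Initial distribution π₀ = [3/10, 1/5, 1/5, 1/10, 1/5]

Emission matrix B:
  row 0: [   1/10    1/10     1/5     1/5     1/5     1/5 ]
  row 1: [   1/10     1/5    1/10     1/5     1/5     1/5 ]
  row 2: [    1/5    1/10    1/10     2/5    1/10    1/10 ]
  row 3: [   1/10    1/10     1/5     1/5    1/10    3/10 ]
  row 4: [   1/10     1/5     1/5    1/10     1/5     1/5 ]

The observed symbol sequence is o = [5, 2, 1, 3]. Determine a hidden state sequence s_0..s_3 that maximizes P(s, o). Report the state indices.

path = [0, 2, 4, 2]

t=0: δ = [6.000e-02, 4.000e-02, 2.000e-02, 3.000e-02, 4.000e-02]  (obs o_0=5)
t=1: δ = [3.200e-03, 1.200e-03, 2.400e-03, 2.400e-03, 1.600e-03]  ψ = [1, 0, 0, 0, 1]  (obs o_1=2)
t=2: δ = [7.200e-05, 1.280e-04, 1.280e-04, 6.400e-05, 1.440e-04]  ψ = [3, 0, 0, 0, 2]  (obs o_2=1)
t=3: δ = [1.024e-05, 8.640e-06, 1.728e-05, 5.760e-06, 3.840e-06]  ψ = [1, 4, 4, 4, 2]  (obs o_3=3)
backtrack: best end state = 2; path = [0, 2, 4, 2]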